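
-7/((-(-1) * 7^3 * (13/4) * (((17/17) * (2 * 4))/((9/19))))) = -9/24206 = -0.00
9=9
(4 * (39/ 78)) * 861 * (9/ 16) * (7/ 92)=54243/ 736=73.70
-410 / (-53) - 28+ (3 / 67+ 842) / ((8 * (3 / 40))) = 14734631 / 10653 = 1383.14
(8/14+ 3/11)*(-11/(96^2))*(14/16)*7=-455/73728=-0.01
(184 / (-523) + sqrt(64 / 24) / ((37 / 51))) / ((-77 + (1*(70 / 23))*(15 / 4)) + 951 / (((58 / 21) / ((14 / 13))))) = -3190928 / 2768371319 + 589628*sqrt(6) / 195850361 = 0.01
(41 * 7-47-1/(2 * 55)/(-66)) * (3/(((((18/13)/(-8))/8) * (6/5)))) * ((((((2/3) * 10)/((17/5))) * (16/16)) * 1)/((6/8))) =-72505.49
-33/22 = -3/2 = -1.50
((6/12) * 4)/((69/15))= 10/23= 0.43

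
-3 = -3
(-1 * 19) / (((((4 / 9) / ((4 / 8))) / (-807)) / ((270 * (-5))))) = -93147975 / 4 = -23286993.75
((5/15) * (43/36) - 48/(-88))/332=1121/394416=0.00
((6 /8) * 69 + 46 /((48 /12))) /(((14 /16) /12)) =6072 /7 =867.43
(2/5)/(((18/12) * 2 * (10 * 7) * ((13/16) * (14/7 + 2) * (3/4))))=16/20475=0.00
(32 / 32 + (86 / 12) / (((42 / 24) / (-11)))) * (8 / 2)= -3700 / 21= -176.19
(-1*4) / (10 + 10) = -1 / 5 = -0.20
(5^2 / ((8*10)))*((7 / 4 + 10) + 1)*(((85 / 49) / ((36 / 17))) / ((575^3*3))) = 4913 / 858503520000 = 0.00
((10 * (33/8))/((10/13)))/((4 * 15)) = 143/160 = 0.89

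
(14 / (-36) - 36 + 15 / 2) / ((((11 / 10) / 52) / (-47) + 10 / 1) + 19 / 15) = -6354400 / 2478117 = -2.56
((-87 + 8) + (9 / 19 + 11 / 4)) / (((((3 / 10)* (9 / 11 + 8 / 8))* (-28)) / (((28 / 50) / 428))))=63349 / 9758400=0.01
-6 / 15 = -2 / 5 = -0.40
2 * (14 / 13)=28 / 13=2.15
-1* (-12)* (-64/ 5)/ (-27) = 256/ 45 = 5.69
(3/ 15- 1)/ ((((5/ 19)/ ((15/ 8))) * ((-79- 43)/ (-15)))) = -171/ 244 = -0.70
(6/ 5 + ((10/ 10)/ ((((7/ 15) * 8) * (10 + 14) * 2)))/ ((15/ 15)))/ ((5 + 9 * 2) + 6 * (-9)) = -5401/ 138880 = -0.04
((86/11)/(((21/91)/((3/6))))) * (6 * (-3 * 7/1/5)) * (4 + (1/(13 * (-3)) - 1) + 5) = -187222/55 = -3404.04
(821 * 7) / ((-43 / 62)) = -356314 / 43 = -8286.37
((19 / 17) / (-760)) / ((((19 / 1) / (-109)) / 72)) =981 / 1615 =0.61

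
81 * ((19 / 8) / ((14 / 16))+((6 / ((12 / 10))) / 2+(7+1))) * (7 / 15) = 999 / 2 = 499.50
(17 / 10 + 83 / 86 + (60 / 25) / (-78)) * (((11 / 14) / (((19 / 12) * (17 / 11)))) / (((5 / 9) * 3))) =0.51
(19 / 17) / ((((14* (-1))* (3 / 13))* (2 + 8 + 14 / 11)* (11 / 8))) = -247 / 11067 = -0.02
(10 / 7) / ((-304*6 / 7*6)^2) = 0.00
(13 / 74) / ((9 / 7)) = 91 / 666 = 0.14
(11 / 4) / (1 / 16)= 44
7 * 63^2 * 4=111132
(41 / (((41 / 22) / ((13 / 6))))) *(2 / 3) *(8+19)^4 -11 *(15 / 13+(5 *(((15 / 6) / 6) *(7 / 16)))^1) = 42152426239 / 2496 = 16887991.28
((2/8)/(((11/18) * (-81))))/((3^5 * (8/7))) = -7/384912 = -0.00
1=1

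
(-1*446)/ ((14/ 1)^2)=-223/ 98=-2.28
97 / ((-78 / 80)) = -3880 / 39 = -99.49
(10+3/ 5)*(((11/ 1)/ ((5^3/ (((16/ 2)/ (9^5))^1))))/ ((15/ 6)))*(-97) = -904816/ 184528125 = -0.00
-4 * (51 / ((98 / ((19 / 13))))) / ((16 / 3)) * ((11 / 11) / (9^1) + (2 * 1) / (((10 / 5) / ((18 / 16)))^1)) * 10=-143735 / 20384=-7.05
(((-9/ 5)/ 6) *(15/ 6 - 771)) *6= 13833/ 10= 1383.30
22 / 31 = 0.71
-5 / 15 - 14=-14.33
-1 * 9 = -9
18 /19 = 0.95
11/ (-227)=-11/ 227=-0.05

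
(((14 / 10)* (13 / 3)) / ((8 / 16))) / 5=182 / 75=2.43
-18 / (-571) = 18 / 571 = 0.03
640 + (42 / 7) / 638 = 204163 / 319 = 640.01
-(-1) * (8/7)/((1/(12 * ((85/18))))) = 1360/21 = 64.76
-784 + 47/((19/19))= -737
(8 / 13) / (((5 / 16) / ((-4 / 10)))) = -0.79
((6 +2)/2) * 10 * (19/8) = 95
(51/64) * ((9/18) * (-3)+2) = 51/128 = 0.40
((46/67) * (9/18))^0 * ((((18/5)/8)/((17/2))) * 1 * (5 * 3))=27/34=0.79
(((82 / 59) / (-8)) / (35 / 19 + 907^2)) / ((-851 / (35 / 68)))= 27265 / 213461532646368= 0.00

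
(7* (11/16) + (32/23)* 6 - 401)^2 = 20370425625/135424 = 150419.61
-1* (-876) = 876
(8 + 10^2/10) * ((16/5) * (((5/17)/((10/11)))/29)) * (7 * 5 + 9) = 28.27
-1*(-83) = 83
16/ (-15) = -16/ 15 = -1.07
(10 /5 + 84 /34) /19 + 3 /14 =107 /238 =0.45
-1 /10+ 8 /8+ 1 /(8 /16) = 29 /10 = 2.90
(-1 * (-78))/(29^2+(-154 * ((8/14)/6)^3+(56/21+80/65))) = 1341522/14529103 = 0.09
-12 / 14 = -6 / 7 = -0.86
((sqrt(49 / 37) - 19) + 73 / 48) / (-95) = 839 / 4560 - 7 * sqrt(37) / 3515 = 0.17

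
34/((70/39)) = 663/35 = 18.94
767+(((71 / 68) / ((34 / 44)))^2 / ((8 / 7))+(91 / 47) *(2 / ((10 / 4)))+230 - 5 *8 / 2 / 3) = 1871948215679 / 1884233760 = 993.48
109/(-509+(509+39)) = 109/39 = 2.79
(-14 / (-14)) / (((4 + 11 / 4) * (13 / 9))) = 4 / 39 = 0.10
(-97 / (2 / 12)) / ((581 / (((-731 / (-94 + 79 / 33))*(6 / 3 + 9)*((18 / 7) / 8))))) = -694959507 / 24589082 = -28.26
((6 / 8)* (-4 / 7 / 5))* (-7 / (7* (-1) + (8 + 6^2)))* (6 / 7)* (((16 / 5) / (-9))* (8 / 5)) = -0.01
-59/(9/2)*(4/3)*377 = -177944/27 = -6590.52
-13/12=-1.08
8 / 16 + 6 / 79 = 91 / 158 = 0.58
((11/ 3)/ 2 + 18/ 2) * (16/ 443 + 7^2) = 470665/ 886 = 531.22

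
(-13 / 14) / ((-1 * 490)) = 13 / 6860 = 0.00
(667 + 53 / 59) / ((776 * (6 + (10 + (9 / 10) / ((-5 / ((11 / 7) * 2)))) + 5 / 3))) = 10344075 / 205524376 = 0.05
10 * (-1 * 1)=-10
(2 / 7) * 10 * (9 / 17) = 180 / 119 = 1.51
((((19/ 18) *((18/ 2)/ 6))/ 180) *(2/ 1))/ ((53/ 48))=38/ 2385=0.02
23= 23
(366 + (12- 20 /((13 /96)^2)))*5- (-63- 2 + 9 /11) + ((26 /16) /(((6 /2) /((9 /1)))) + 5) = -51891347 /14872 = -3489.20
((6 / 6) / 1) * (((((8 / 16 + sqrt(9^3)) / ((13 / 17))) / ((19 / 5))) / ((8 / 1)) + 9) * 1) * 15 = 603645 / 3952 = 152.74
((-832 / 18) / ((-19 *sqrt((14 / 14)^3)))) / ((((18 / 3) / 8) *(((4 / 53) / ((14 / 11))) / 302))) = 93218944 / 5643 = 16519.39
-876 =-876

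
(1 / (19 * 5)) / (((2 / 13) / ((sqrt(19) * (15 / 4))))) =39 * sqrt(19) / 152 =1.12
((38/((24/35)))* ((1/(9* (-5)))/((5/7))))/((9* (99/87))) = -26999/160380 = -0.17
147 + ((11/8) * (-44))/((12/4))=761/6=126.83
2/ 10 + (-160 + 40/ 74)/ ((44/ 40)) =-294593/ 2035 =-144.76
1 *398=398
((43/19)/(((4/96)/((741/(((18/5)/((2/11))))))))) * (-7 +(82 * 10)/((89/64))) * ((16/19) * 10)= 185523603200/18601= 9973851.04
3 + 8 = 11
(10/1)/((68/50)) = 125/17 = 7.35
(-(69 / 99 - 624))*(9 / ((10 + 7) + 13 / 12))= 310.22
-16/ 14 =-8/ 7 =-1.14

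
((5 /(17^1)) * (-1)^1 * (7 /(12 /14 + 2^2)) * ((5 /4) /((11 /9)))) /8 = -11025 /203456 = -0.05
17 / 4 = 4.25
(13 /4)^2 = 169 /16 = 10.56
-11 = -11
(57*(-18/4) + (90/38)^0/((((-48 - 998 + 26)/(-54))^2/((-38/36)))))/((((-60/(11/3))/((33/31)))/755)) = 90294496347/7167200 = 12598.29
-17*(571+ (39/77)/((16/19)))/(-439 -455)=11971621/1101408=10.87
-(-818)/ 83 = 818/ 83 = 9.86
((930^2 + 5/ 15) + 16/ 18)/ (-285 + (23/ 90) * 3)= -77841110/ 25581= -3042.93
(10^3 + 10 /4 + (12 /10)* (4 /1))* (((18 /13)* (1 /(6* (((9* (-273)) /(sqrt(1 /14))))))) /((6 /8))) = -1439* sqrt(14) /159705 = -0.03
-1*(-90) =90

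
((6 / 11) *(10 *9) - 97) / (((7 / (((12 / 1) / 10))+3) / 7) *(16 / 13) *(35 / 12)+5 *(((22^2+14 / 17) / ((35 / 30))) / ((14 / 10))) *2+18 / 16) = -410895576 / 25506389359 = -0.02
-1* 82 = -82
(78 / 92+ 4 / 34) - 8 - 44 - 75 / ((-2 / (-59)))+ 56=-863146 / 391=-2207.53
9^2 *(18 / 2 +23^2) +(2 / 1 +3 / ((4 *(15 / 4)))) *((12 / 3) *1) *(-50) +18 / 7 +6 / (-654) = 32916249 / 763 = 43140.56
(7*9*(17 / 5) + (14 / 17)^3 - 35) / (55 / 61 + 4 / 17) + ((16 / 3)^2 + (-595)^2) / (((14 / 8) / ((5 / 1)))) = 12065583950836 / 11925585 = 1011739.38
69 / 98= 0.70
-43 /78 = -0.55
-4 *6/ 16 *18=-27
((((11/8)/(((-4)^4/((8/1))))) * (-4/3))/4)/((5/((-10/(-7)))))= -11/2688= -0.00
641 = 641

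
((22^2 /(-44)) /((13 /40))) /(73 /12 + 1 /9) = -15840 /2899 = -5.46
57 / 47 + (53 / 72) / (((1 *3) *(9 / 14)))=72841 / 45684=1.59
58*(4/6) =116/3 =38.67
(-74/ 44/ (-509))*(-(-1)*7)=0.02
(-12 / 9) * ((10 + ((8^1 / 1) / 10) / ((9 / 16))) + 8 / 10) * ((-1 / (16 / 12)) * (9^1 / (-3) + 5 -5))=-110 / 3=-36.67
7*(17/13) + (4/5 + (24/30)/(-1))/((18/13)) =119/13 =9.15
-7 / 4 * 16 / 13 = -28 / 13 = -2.15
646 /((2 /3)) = 969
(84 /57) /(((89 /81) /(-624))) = -1415232 /1691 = -836.92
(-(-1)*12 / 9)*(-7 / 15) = -28 / 45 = -0.62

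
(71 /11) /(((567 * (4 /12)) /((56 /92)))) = 142 /6831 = 0.02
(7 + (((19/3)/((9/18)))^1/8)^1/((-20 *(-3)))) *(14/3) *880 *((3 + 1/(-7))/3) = 2225960/81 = 27480.99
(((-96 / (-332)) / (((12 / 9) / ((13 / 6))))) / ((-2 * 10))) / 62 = -39 / 102920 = -0.00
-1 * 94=-94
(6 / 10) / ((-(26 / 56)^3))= -65856 / 10985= -6.00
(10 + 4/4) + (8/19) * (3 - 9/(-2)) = 269/19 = 14.16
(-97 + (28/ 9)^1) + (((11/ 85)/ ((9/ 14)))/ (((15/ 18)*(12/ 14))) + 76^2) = 2415017/ 425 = 5682.39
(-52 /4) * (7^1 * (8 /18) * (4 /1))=-1456 /9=-161.78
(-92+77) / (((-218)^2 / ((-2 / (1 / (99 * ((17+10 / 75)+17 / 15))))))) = 13563 / 11881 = 1.14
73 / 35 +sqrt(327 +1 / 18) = 20.17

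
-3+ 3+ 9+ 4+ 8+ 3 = 24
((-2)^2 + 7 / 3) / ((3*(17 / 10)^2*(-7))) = -1900 / 18207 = -0.10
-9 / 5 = -1.80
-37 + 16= -21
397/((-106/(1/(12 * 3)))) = -397/3816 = -0.10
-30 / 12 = -5 / 2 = -2.50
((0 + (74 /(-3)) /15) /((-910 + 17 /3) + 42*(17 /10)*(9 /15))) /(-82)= -0.00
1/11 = 0.09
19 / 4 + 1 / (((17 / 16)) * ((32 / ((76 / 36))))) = 2945 / 612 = 4.81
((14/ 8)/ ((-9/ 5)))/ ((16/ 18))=-35/ 32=-1.09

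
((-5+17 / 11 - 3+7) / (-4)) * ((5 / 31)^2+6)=-0.82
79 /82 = 0.96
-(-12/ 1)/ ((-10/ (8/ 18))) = -8/ 15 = -0.53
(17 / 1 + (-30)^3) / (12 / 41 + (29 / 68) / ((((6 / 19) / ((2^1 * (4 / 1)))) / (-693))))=18807151 / 5218317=3.60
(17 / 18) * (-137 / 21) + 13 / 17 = -34679 / 6426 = -5.40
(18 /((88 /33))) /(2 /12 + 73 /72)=486 /85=5.72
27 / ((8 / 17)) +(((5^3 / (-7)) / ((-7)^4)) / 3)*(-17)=23160239 / 403368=57.42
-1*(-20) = 20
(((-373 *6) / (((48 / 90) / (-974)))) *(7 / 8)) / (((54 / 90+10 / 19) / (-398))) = -1081745328825 / 856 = -1263721178.53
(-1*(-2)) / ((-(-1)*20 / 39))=39 / 10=3.90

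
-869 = -869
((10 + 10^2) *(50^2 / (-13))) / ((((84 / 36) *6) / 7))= -137500 / 13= -10576.92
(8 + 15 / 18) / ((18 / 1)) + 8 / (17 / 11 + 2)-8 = -7375 / 1404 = -5.25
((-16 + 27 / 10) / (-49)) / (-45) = -19 / 3150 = -0.01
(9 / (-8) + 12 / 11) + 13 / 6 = 563 / 264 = 2.13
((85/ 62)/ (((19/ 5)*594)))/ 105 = 85/ 14694372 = 0.00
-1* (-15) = 15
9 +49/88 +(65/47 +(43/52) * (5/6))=468947/40326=11.63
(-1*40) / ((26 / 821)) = -16420 / 13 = -1263.08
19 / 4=4.75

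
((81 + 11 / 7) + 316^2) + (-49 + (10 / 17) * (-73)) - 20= 11879369 / 119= 99826.63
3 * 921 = 2763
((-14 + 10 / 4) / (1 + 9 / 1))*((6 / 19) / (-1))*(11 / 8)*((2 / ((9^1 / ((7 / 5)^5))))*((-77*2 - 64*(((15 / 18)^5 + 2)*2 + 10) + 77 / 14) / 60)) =-119201109643 / 10935000000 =-10.90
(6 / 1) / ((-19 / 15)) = -90 / 19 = -4.74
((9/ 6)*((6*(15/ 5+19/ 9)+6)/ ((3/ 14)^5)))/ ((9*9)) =29580320/ 19683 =1502.84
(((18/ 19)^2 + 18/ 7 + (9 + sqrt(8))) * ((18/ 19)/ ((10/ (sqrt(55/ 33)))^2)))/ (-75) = -31509/ 12003250-sqrt(2)/ 2375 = -0.00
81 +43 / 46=3769 / 46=81.93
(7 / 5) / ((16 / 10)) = 7 / 8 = 0.88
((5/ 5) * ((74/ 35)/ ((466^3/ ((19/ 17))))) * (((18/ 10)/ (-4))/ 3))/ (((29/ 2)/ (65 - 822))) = 1596513/ 8730572397400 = 0.00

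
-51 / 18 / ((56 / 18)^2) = -459 / 1568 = -0.29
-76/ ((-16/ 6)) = 57/ 2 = 28.50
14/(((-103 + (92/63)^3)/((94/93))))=-109687284/774260743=-0.14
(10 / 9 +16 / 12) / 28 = 11 / 126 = 0.09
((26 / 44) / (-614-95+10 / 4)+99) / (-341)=-1538744 / 5300163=-0.29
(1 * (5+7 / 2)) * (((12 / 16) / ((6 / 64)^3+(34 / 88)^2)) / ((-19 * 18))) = -4212736 / 33922923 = -0.12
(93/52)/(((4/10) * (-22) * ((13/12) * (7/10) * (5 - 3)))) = -6975/52052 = -0.13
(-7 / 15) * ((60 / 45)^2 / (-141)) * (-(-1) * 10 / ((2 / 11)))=1232 / 3807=0.32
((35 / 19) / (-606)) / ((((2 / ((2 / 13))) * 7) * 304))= -5 / 45503328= -0.00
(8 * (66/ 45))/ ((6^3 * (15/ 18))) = 44/ 675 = 0.07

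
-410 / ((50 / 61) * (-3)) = 2501 / 15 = 166.73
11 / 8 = 1.38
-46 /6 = -23 /3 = -7.67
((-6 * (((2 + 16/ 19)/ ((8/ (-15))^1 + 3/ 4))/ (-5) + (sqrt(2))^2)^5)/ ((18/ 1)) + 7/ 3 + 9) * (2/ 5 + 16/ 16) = 219413577440834/ 13790373390105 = 15.91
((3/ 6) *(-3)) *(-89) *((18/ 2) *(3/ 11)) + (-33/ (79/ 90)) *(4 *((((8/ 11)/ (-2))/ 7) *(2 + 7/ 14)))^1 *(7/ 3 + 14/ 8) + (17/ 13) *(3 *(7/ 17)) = 9241941/ 22594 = 409.04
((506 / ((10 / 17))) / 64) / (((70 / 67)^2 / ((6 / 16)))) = 57921567 / 12544000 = 4.62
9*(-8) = -72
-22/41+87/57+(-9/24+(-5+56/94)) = -1109967/292904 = -3.79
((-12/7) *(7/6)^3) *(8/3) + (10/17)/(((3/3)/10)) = -632/459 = -1.38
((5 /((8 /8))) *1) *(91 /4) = 455 /4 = 113.75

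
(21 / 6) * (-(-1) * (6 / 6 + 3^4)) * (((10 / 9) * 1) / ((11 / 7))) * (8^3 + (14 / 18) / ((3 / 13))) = 25413850 / 243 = 104583.74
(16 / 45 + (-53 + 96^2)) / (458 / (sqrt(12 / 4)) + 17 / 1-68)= 7009967 / 1009805 + 188856758 * sqrt(3) / 9088245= 42.93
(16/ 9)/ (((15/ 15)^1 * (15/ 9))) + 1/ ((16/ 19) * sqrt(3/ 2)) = 19 * sqrt(6)/ 48 + 16/ 15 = 2.04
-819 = -819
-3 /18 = -1 /6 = -0.17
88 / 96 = 11 / 12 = 0.92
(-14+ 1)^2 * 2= 338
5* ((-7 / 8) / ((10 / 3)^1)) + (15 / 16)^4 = -35391 / 65536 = -0.54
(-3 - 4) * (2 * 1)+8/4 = -12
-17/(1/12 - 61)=12/43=0.28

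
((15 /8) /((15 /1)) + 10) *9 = 729 /8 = 91.12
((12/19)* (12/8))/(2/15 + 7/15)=30/19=1.58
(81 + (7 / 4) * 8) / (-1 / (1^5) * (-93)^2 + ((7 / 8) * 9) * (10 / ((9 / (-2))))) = -0.01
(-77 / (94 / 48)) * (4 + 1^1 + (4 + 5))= -25872 / 47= -550.47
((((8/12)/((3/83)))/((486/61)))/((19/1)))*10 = 1.22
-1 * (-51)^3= 132651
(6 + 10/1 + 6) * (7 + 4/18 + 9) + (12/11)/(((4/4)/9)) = 366.71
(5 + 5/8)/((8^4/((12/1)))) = 135/8192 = 0.02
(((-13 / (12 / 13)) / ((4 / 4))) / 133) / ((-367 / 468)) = 0.14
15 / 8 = 1.88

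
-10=-10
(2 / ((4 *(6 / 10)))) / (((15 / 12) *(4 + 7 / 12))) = 8 / 55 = 0.15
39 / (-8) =-39 / 8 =-4.88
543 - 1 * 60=483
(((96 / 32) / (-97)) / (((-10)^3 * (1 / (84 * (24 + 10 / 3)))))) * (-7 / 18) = -2009 / 72750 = -0.03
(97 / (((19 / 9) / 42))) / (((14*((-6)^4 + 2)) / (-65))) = -170235 / 24662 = -6.90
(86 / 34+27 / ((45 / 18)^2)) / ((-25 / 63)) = -183393 / 10625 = -17.26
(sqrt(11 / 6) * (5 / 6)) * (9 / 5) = sqrt(66) / 4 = 2.03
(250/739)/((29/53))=13250/21431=0.62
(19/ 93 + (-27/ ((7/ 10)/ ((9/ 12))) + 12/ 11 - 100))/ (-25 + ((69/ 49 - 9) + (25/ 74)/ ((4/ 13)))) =1893771740/ 467293101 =4.05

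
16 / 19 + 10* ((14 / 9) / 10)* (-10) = -2516 / 171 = -14.71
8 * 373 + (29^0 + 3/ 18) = 17911/ 6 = 2985.17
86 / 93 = 0.92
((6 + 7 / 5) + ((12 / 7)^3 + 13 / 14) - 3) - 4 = 21837 / 3430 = 6.37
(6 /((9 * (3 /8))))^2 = 256 /81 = 3.16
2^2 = 4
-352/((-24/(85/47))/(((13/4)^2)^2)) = 2959.28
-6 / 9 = -2 / 3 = -0.67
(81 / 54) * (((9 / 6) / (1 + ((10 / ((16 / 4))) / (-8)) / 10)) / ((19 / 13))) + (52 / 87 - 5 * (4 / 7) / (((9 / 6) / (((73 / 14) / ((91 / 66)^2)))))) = -63160586420 / 20792820867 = -3.04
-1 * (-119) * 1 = 119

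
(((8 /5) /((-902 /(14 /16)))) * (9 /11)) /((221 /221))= -63 /49610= -0.00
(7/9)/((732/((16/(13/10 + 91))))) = 280/1520181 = 0.00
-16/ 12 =-4/ 3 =-1.33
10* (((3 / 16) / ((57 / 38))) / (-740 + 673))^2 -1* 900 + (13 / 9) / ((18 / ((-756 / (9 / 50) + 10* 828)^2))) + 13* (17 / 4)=1725901595413 / 1292832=1334977.47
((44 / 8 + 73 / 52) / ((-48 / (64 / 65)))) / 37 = -359 / 93795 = -0.00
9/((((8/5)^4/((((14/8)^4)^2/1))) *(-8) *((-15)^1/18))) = 19456203375/1073741824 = 18.12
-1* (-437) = 437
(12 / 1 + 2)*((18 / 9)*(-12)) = -336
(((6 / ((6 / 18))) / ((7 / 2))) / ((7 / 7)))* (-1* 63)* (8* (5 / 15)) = -864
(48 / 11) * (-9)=-432 / 11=-39.27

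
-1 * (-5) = 5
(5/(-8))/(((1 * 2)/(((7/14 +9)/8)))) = -95/256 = -0.37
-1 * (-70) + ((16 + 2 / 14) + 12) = 687 / 7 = 98.14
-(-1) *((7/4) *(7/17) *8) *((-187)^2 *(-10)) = -2015860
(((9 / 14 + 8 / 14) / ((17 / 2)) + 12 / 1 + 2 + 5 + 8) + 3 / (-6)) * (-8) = -1492 / 7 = -213.14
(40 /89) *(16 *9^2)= 51840 /89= 582.47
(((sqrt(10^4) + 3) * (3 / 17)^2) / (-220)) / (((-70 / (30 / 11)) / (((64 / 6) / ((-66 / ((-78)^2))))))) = -7519824 / 13463065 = -0.56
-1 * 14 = -14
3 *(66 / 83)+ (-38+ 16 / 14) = -20028 / 581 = -34.47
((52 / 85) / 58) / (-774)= -13 / 953955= -0.00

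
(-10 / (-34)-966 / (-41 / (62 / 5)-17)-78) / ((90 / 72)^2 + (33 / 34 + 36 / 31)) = -319907600 / 39219109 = -8.16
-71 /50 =-1.42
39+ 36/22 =447/11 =40.64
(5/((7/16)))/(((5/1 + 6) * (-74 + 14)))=-4/231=-0.02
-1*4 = -4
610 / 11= 55.45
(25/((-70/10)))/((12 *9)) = -25/756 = -0.03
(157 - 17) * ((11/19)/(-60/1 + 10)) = -154/95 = -1.62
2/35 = 0.06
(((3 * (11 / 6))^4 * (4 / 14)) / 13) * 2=14641 / 364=40.22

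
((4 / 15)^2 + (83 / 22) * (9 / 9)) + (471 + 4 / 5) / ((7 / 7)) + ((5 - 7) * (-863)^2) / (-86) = 3787847341 / 212850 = 17795.85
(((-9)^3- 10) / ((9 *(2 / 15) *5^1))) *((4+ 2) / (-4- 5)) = 739 / 9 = 82.11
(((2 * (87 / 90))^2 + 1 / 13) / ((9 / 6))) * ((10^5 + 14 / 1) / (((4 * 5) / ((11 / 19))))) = 2045919722 / 277875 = 7362.73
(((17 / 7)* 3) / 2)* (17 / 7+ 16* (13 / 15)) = 29087 / 490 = 59.36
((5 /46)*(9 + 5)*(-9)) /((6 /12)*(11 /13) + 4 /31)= -50778 /2047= -24.81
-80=-80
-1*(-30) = 30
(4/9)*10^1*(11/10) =44/9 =4.89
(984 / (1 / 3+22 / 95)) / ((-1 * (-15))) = 18696 / 161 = 116.12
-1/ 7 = -0.14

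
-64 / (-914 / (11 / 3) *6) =176 / 4113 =0.04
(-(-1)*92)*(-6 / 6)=-92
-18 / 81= -2 / 9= -0.22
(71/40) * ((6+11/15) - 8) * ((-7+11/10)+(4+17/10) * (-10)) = 848521/6000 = 141.42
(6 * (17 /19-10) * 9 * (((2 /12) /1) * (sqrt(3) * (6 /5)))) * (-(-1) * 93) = -868806 * sqrt(3) /95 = -15840.17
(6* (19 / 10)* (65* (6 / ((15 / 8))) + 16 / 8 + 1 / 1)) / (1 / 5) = 12027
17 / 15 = 1.13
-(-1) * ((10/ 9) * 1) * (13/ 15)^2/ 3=338/ 1215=0.28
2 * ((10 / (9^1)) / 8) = 5 / 18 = 0.28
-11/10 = -1.10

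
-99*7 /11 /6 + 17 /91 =-1877 /182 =-10.31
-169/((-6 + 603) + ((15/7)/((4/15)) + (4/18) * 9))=-4732/16997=-0.28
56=56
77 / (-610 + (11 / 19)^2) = -27797 / 220089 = -0.13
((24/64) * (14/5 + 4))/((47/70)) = 357/94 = 3.80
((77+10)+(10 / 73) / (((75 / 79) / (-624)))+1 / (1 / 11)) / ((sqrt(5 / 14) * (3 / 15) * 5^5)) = 2906 * sqrt(70) / 1140625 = 0.02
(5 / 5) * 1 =1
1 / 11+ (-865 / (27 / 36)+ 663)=-16178 / 33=-490.24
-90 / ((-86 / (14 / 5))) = 126 / 43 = 2.93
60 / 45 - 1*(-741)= 2227 / 3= 742.33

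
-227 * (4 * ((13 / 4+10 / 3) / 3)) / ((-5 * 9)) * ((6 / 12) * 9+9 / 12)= 125531 / 540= 232.46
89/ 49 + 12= 677/ 49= 13.82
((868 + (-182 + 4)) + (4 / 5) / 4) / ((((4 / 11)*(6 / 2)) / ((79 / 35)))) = 428417 / 300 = 1428.06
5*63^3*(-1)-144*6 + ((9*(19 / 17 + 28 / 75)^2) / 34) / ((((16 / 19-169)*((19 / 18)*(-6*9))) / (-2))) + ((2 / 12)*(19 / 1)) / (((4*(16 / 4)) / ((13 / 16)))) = -18853000578426887987 / 15069153600000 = -1251098.84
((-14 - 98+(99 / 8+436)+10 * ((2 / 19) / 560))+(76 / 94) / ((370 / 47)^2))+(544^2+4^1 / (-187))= 2017519963313287 / 6809679800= 296272.37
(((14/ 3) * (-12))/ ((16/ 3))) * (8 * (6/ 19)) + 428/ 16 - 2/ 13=69/ 988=0.07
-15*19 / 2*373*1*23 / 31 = -2445015 / 62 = -39435.73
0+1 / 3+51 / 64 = 217 / 192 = 1.13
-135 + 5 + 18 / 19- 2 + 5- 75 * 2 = -5245 / 19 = -276.05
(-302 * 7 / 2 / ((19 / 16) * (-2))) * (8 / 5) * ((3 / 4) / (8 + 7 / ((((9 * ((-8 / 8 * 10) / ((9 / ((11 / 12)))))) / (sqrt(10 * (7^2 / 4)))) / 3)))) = -123060168 * sqrt(10) / 16636495 - 24556224 / 3327299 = -30.77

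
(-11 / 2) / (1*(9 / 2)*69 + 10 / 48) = -132 / 7457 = -0.02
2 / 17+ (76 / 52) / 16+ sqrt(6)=739 / 3536+ sqrt(6)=2.66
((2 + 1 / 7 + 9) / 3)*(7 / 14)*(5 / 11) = 65 / 77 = 0.84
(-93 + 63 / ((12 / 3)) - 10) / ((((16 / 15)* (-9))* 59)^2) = -8725 / 32080896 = -0.00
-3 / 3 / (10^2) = -0.01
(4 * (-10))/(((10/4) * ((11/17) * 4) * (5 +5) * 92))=-17/2530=-0.01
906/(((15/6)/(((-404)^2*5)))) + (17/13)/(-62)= 238372397935/806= 295747391.98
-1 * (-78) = 78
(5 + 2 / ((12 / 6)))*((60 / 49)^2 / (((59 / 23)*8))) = 62100 / 141659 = 0.44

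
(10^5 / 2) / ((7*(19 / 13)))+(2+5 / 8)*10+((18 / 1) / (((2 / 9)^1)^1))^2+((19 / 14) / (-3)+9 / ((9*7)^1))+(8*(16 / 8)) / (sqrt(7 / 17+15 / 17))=8*sqrt(374) / 11+18312757 / 1596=11488.22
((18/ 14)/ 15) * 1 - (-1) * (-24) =-837/ 35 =-23.91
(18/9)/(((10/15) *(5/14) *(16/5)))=21/8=2.62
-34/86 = -17/43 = -0.40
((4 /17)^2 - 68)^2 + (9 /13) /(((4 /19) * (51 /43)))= 20061811555 /4343092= 4619.25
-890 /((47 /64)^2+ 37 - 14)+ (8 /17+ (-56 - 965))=-1734711013 /1639089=-1058.34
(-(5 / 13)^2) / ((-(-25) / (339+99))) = -438 / 169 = -2.59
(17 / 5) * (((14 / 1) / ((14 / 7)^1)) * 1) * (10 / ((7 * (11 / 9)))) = 306 / 11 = 27.82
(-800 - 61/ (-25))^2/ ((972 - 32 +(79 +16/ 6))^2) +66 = 391089854739/ 5871390625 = 66.61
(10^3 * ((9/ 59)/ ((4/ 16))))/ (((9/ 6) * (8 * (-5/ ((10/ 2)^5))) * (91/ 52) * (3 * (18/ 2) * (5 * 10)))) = -50000/ 3717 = -13.45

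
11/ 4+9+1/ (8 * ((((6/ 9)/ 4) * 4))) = 191/ 16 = 11.94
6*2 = 12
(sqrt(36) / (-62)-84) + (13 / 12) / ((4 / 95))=-58.37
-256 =-256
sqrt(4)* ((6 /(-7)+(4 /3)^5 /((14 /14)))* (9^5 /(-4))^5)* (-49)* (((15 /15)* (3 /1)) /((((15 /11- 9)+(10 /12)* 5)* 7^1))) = -835021714943060390752950735 /29312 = -28487367458483228396320.64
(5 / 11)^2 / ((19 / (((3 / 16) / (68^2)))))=75 / 170089216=0.00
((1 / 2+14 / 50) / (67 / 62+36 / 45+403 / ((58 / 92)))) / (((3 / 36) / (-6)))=-841464 / 9606145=-0.09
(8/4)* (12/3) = 8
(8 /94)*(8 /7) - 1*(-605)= 199077 /329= 605.10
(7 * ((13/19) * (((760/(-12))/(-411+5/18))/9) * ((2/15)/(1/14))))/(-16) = -0.01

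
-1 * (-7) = 7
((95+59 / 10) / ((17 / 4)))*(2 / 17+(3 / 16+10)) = 2828227 / 11560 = 244.66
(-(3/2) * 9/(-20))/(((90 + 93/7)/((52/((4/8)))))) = 819/1205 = 0.68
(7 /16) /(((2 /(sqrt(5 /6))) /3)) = 0.60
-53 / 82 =-0.65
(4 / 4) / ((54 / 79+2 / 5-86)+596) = 395 / 201878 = 0.00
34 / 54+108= 2933 / 27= 108.63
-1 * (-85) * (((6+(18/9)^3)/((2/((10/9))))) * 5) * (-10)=-297500/9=-33055.56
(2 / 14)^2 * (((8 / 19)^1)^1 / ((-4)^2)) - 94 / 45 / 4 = -21856 / 41895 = -0.52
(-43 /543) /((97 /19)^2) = -15523 /5109087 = -0.00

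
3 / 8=0.38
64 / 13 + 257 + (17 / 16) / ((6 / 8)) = 263.34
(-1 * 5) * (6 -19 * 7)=635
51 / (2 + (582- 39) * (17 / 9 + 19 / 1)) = 9 / 2002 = 0.00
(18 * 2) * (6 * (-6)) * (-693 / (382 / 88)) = 39517632 / 191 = 206898.60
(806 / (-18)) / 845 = -0.05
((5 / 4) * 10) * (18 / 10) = 45 / 2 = 22.50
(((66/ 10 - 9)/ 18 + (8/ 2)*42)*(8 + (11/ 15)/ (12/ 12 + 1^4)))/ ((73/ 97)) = 30652873/ 16425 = 1866.23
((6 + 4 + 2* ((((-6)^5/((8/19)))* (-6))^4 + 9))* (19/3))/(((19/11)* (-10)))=-331670729409449501522/3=-110556909803149833840.67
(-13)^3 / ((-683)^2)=-2197 / 466489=-0.00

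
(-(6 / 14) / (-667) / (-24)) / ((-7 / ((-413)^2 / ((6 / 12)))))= 3481 / 2668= 1.30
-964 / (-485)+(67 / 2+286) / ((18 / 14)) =242973 / 970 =250.49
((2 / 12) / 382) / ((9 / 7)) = 7 / 20628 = 0.00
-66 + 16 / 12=-194 / 3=-64.67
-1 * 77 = -77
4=4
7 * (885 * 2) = 12390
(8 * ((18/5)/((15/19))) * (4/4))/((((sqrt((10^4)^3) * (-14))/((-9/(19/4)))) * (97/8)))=108/265234375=0.00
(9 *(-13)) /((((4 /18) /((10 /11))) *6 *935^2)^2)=-1053 /14796254628100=-0.00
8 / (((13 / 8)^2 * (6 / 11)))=2816 / 507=5.55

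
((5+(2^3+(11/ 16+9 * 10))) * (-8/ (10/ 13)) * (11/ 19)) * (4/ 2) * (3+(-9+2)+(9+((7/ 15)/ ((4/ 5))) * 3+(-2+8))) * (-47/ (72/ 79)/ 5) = 4991545559/ 30400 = 164195.58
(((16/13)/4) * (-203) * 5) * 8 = -32480/13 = -2498.46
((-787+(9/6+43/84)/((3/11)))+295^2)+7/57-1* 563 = 85682.50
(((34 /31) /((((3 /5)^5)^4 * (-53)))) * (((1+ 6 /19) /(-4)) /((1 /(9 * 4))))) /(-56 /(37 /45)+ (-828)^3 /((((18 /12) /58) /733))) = -1499652862548828125 /3599790257501524567072506636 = -0.00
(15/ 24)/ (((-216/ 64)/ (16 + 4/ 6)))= -250/ 81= -3.09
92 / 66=46 / 33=1.39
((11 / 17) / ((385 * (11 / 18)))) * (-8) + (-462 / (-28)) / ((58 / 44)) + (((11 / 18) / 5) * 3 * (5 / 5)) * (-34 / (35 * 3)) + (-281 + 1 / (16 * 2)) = -268.59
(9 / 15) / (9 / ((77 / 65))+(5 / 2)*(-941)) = -462 / 1805575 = -0.00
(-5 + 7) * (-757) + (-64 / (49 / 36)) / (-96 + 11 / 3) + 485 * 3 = -793895 / 13573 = -58.49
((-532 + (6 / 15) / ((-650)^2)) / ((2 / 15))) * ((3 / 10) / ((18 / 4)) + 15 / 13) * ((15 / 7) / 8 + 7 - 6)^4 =-12583.36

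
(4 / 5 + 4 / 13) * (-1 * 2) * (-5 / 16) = 9 / 13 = 0.69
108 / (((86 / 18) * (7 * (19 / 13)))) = 12636 / 5719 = 2.21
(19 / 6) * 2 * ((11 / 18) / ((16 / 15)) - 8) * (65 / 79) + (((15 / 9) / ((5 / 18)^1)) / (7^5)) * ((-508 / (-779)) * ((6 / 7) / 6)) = -80701538088809 / 2085188287392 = -38.70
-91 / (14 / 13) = -169 / 2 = -84.50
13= 13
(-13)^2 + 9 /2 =347 /2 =173.50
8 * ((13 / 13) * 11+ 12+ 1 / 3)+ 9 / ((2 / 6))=641 / 3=213.67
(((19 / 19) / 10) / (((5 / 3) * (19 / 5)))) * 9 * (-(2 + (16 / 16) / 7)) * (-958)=38799 / 133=291.72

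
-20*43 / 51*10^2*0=0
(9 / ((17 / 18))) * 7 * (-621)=-704214 / 17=-41424.35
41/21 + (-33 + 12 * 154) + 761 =54137/21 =2577.95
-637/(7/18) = -1638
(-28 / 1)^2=784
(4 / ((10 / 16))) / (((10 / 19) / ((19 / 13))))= 5776 / 325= 17.77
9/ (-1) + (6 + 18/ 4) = 3/ 2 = 1.50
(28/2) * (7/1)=98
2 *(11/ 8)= 11/ 4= 2.75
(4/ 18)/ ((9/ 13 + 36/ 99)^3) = 5848414/ 30986559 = 0.19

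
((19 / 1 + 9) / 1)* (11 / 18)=154 / 9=17.11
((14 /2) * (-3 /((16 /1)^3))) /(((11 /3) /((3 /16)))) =-189 /720896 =-0.00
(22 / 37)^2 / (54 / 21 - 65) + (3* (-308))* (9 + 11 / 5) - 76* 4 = -31865364732 / 2991265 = -10652.81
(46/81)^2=2116/6561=0.32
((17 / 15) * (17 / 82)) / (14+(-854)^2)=289 / 897075900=0.00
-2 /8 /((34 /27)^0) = -1 /4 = -0.25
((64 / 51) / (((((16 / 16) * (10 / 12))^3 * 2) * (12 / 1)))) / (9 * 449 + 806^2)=192 / 1389063625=0.00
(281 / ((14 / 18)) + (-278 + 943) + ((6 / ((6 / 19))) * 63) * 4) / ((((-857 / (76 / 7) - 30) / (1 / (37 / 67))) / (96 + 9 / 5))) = -547797360 / 57953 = -9452.44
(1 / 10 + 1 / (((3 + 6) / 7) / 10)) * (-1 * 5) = -709 / 18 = -39.39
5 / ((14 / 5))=25 / 14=1.79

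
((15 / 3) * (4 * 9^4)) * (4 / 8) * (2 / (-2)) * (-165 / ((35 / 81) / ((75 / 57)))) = 4384388250 / 133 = 32965325.19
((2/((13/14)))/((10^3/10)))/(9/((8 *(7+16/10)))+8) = 2408/909025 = 0.00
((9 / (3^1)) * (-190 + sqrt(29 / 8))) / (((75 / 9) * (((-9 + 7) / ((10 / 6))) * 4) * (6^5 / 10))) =95 / 5184 - sqrt(58) / 41472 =0.02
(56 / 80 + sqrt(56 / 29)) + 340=2 * sqrt(406) / 29 + 3407 / 10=342.09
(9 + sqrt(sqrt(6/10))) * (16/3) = 16 * 3^(1/4) * 5^(3/4)/15 + 48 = 52.69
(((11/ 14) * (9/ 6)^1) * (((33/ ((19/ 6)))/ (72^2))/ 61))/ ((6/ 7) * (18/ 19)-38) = -121/ 115855104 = -0.00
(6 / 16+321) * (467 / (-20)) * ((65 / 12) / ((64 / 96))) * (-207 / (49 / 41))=132469687467 / 12544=10560402.38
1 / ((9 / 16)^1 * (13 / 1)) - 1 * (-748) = 87532 / 117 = 748.14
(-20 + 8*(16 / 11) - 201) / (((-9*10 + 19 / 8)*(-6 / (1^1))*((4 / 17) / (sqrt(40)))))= -10.70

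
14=14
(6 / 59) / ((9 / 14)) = 28 / 177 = 0.16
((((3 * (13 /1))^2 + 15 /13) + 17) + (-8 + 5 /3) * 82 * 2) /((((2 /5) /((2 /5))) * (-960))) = -0.52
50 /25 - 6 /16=13 /8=1.62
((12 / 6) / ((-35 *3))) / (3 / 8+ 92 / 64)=-32 / 3045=-0.01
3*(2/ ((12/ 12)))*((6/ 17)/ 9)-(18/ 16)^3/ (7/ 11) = -121987/ 60928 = -2.00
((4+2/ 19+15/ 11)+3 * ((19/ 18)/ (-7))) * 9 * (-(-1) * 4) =264210/ 1463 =180.59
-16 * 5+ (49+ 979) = 948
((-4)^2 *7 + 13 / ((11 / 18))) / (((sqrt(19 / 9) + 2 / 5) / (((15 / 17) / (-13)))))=1979100 / 1067209 -1649250 *sqrt(19) / 1067209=-4.88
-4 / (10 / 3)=-6 / 5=-1.20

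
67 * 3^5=16281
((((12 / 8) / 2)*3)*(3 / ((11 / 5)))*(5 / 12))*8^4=57600 / 11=5236.36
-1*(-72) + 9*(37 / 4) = 621 / 4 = 155.25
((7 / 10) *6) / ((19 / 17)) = 357 / 95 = 3.76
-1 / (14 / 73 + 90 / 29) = -2117 / 6976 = -0.30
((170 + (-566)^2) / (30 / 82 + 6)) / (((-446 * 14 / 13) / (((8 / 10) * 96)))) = -8050.97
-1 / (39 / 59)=-59 / 39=-1.51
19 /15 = 1.27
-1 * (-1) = 1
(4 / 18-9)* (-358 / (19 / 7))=197974 / 171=1157.74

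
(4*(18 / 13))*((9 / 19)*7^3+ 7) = 231840 / 247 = 938.62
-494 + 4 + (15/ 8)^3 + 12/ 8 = -246737/ 512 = -481.91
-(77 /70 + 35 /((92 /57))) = -22.78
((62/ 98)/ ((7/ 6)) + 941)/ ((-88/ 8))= -29359/ 343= -85.59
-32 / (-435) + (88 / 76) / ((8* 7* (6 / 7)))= 2153 / 22040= 0.10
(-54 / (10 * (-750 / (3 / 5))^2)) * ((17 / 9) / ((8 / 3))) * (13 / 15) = -663 / 312500000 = -0.00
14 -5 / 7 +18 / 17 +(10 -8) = 1945 / 119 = 16.34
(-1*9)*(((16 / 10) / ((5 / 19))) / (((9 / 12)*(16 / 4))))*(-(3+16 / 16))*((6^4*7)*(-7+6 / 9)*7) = -29343928.32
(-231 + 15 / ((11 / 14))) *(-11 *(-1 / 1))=-2331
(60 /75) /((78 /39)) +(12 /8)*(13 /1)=199 /10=19.90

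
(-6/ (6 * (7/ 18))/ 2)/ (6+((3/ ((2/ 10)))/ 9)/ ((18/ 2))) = -243/ 1169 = -0.21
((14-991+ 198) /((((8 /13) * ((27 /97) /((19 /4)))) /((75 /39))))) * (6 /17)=-14661.94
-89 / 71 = -1.25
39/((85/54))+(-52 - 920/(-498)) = -25.38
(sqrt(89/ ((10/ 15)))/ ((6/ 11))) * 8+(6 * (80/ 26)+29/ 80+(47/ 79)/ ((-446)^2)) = 188.29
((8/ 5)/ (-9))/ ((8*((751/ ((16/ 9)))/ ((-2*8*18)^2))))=-16384/ 3755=-4.36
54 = 54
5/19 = 0.26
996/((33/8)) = 2656/11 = 241.45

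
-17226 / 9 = -1914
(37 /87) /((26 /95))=3515 /2262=1.55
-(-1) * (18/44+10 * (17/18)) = 1951/198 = 9.85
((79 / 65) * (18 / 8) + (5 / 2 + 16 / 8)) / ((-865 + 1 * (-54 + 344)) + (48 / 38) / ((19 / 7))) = -679041 / 53925820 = -0.01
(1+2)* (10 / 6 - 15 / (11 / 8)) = -305 / 11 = -27.73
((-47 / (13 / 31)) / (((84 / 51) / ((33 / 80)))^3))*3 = -771737120451 / 146112512000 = -5.28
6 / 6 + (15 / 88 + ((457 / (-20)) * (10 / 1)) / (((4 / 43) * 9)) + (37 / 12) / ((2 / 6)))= -51977 / 198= -262.51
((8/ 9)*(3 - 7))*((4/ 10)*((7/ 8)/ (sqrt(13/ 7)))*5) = -56*sqrt(91)/ 117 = -4.57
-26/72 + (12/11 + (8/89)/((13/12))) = 0.81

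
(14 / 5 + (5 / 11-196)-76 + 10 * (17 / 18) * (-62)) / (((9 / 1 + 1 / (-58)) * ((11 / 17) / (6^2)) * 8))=-208479347 / 315205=-661.41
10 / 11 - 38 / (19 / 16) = -342 / 11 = -31.09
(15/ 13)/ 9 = 5/ 39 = 0.13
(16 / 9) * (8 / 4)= 32 / 9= 3.56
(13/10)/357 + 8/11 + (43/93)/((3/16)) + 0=11675299/3652110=3.20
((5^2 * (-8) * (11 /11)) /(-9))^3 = 8000000 /729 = 10973.94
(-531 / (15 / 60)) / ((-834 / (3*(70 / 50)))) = 7434 / 695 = 10.70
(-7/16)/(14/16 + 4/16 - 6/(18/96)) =7/494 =0.01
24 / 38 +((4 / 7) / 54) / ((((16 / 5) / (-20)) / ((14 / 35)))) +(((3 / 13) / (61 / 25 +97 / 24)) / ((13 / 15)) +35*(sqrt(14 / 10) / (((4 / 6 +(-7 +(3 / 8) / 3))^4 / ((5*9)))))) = 1525141693 / 2360152431 +104509440*sqrt(35) / 492884401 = 1.90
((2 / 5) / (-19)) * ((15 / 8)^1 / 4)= -3 / 304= -0.01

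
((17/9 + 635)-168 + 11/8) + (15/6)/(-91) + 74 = 3565837/6552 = 544.24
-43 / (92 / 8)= -86 / 23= -3.74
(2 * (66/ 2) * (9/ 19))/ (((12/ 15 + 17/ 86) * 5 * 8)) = 387/ 494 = 0.78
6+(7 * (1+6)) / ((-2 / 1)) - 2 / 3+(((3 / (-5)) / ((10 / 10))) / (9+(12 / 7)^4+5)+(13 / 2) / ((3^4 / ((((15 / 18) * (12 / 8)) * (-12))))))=-149656981 / 7337250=-20.40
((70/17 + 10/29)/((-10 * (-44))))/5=1/493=0.00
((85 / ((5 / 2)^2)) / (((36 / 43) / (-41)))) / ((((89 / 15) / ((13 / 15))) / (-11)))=4285853 / 4005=1070.13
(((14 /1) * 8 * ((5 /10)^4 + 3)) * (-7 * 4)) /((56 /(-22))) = 3773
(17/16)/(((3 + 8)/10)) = 85/88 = 0.97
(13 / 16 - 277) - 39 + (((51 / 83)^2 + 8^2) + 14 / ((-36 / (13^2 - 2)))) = -313233403 / 992016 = -315.75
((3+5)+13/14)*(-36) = -2250/7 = -321.43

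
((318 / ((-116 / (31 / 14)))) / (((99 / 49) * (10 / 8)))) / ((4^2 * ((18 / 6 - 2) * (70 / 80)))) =-1643 / 9570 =-0.17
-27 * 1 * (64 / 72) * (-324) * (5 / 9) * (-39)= -168480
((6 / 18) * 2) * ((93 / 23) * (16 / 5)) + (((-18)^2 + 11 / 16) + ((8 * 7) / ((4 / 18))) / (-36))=600417 / 1840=326.31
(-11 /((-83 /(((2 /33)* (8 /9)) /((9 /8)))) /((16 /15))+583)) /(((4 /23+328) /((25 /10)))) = 29440 /366061017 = 0.00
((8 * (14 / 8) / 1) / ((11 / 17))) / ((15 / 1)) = 238 / 165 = 1.44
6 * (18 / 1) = 108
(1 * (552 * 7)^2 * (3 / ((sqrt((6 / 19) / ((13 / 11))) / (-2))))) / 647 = -14930496 * sqrt(16302) / 7117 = -267853.74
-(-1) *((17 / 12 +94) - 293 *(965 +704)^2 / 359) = -9793621421 / 4308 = -2273356.88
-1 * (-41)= 41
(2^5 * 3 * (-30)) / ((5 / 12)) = -6912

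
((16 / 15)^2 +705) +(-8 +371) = 240556 / 225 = 1069.14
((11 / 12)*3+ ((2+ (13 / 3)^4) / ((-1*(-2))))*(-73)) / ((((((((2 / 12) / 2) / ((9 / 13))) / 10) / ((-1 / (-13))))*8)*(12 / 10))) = -104816675 / 12168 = -8614.13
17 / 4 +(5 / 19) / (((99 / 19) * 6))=5059 / 1188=4.26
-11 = -11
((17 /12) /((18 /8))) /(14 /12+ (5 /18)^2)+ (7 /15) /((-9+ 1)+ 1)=0.44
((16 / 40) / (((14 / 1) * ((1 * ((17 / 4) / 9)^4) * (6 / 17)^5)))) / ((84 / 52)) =15912 / 245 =64.95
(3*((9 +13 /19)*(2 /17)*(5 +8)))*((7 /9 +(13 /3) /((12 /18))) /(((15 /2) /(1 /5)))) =626704 /72675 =8.62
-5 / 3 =-1.67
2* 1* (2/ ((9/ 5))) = 2.22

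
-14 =-14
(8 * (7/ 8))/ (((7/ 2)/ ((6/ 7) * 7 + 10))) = 32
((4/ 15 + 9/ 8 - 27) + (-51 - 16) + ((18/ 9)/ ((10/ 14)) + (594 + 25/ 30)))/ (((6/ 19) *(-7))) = -383819/ 1680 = -228.46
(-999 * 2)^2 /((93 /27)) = 35928036 /31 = 1158968.90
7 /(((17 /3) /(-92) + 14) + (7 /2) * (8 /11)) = 21252 /50045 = 0.42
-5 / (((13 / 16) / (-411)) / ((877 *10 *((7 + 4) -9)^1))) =44362707.69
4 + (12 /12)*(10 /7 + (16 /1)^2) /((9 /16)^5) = 1891187324 /413343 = 4575.35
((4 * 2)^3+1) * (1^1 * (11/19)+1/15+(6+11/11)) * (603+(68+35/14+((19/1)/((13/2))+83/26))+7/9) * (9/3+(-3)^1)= 0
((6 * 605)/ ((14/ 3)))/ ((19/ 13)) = 70785/ 133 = 532.22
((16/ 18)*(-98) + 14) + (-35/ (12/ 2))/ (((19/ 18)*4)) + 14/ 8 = -12439/ 171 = -72.74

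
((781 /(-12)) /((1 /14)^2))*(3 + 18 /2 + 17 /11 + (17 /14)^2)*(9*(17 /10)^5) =-9793575826203 /400000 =-24483939.57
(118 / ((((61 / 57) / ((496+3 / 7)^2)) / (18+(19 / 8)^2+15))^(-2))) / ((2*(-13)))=-2159055417344 / 37666956635866620973828125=-0.00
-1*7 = -7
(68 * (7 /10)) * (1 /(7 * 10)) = 17 /25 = 0.68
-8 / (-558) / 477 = 4 / 133083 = 0.00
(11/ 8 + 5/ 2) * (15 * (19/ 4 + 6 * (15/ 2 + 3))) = 126015/ 32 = 3937.97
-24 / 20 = -6 / 5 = -1.20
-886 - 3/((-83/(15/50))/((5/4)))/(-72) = -4706433/5312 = -886.00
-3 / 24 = -1 / 8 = -0.12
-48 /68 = -12 /17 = -0.71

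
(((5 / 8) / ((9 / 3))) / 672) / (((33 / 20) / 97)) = 2425 / 133056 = 0.02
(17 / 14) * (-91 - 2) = -1581 / 14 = -112.93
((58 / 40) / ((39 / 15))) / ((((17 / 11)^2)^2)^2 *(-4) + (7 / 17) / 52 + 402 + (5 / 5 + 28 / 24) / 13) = 317036784999 / 154629273697399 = 0.00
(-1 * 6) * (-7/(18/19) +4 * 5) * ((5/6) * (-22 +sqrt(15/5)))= 12485/9 - 1135 * sqrt(3)/18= 1278.01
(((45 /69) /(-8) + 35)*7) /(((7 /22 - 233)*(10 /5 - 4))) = 494725 /941896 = 0.53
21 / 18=7 / 6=1.17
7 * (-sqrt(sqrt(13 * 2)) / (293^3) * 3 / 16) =-21 * 26^(1 / 4) / 402460112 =-0.00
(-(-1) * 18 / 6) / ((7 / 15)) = 45 / 7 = 6.43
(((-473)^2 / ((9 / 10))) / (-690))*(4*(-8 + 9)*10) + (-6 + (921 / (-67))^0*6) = -8949160 / 621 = -14410.89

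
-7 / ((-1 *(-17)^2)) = 0.02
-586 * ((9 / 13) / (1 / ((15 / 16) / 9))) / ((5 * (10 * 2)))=-879 / 2080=-0.42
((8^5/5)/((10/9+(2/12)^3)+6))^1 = 7077888/7685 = 921.00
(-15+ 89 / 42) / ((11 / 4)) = -1082 / 231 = -4.68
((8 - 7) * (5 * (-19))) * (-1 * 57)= 5415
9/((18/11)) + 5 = 21/2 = 10.50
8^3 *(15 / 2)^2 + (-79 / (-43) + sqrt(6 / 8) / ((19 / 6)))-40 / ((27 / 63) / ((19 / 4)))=3 *sqrt(3) / 19 + 3658247 / 129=28358.78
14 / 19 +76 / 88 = 669 / 418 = 1.60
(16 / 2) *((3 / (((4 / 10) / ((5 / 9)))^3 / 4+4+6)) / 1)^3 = 102996826171875 / 490310490779864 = 0.21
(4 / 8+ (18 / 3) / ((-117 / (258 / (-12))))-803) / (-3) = 62509 / 234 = 267.13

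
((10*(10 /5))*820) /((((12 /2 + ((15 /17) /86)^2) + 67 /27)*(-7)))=-946460203200 /3426365257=-276.23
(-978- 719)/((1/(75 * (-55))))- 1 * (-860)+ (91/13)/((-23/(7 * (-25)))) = 161023880/23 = 7001038.26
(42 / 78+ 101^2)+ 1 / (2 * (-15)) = 3978587 / 390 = 10201.51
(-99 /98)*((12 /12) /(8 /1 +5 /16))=-792 /6517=-0.12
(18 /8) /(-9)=-1 /4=-0.25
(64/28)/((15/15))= 16/7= 2.29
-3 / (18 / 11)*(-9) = 33 / 2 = 16.50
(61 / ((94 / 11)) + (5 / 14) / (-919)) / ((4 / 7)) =1079077 / 86386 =12.49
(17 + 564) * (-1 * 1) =-581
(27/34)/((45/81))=243/170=1.43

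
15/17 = 0.88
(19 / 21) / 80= 19 / 1680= 0.01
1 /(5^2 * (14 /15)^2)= 9 /196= 0.05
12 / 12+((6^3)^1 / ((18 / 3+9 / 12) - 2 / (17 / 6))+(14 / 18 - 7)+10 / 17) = 651955 / 20961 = 31.10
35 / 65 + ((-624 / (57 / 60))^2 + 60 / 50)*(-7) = -70866616471 / 23465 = -3020098.72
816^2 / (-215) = -3097.00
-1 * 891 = -891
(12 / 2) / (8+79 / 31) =62 / 109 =0.57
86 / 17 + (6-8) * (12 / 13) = 710 / 221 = 3.21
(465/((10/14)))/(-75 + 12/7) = -1519/171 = -8.88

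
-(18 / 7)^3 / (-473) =5832 / 162239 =0.04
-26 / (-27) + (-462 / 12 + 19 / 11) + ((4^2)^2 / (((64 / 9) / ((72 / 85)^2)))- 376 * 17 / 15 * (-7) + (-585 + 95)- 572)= 8201145221 / 4291650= 1910.95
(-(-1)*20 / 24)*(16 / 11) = 40 / 33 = 1.21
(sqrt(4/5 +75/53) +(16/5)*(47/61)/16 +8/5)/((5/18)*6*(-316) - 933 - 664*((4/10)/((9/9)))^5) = -1003125/838635259 - 1875*sqrt(155555)/728650307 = -0.00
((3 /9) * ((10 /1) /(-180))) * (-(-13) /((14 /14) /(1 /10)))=-13 /540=-0.02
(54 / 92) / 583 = 27 / 26818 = 0.00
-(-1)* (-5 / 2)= -5 / 2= -2.50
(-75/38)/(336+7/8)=-60/10241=-0.01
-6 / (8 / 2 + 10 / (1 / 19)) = -3 / 97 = -0.03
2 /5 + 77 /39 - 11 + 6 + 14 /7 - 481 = -93917 /195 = -481.63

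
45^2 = 2025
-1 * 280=-280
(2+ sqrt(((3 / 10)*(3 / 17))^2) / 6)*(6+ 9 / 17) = 75813 / 5780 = 13.12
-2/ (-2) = 1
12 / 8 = 3 / 2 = 1.50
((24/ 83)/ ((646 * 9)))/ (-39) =-4/ 3136653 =-0.00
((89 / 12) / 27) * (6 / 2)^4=89 / 4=22.25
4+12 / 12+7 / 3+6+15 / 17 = 725 / 51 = 14.22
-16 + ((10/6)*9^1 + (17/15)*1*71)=1192/15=79.47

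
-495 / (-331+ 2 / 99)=49005 / 32767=1.50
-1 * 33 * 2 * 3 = -198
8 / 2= 4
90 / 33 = 30 / 11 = 2.73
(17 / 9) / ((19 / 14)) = 238 / 171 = 1.39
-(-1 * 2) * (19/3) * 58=2204/3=734.67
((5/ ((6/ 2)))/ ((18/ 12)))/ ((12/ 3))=5/ 18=0.28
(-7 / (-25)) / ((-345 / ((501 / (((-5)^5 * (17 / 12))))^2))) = -84336336 / 8114013671875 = -0.00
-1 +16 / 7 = 1.29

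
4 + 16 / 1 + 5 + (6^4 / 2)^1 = 673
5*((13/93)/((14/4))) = 130/651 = 0.20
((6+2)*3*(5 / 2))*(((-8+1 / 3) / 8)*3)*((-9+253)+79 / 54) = -1524325 / 36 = -42342.36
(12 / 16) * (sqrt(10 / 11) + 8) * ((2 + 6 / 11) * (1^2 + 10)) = 21 * sqrt(110) / 11 + 168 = 188.02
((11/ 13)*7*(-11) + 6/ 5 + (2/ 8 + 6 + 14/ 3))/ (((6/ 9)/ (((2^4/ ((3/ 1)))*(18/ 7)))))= -1091.05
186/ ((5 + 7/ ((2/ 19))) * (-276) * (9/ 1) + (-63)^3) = -62/ 142551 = -0.00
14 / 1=14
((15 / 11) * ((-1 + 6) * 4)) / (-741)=-100 / 2717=-0.04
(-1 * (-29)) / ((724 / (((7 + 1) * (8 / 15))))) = 464 / 2715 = 0.17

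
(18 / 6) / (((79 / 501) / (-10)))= -15030 / 79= -190.25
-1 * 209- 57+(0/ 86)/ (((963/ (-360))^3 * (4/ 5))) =-266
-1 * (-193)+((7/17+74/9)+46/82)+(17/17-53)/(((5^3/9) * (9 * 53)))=8402618429/41558625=202.19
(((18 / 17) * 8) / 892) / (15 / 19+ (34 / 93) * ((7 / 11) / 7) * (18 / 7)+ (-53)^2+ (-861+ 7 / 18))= 29388744 / 6032577815911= 0.00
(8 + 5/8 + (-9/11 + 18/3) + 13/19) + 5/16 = 49503/3344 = 14.80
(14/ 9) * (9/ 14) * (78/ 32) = 39/ 16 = 2.44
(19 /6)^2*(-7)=-2527 /36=-70.19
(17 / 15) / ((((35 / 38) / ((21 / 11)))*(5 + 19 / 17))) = 5491 / 14300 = 0.38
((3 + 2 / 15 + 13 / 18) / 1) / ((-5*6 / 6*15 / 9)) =-347 / 750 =-0.46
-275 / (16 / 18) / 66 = -75 / 16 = -4.69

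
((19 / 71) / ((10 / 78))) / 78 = 19 / 710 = 0.03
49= 49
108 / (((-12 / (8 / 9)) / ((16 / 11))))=-128 / 11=-11.64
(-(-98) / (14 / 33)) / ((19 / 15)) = 3465 / 19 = 182.37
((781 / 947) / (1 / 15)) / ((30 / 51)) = 39831 / 1894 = 21.03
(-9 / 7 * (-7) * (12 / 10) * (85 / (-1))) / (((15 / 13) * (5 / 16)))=-63648 / 25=-2545.92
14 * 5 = 70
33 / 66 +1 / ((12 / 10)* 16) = 53 / 96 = 0.55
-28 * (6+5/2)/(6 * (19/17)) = -2023/57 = -35.49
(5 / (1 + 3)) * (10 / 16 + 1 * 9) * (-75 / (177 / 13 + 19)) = -375375 / 13568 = -27.67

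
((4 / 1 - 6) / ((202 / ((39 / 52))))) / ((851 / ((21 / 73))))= -63 / 25097692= -0.00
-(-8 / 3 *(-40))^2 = -102400 / 9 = -11377.78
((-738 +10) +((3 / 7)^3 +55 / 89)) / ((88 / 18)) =-49955373 / 335797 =-148.77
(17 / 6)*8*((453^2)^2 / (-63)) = -106056662604 / 7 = -15150951800.57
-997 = -997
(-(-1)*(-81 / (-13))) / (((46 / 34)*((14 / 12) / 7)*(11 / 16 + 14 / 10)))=660960 / 49933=13.24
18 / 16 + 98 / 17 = 937 / 136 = 6.89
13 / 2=6.50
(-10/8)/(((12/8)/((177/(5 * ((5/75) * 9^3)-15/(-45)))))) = -177/292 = -0.61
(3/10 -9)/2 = -87/20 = -4.35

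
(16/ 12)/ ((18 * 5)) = 2/ 135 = 0.01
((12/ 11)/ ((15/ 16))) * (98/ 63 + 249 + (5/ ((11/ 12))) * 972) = 7035968/ 1089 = 6460.94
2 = 2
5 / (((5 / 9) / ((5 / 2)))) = 45 / 2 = 22.50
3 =3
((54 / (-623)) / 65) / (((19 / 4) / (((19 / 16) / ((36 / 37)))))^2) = -1369 / 15550080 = -0.00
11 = 11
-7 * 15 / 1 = -105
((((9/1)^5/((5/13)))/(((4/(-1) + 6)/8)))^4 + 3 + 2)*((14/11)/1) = 181016805542288261447502.20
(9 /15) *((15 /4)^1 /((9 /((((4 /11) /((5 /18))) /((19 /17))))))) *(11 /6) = 51 /95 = 0.54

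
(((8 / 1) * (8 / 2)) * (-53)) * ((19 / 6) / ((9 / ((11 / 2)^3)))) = -2680634 / 27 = -99282.74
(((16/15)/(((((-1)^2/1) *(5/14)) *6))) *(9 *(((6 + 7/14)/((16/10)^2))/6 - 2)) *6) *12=-25431/50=-508.62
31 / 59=0.53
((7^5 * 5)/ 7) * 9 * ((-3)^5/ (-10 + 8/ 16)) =52509870/ 19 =2763677.37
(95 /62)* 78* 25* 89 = 8243625 /31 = 265923.39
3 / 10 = 0.30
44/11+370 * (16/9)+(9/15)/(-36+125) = 2650447/4005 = 661.78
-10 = -10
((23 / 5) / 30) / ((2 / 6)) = 23 / 50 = 0.46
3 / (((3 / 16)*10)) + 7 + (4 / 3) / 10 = 131 / 15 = 8.73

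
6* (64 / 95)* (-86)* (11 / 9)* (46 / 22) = -253184 / 285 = -888.36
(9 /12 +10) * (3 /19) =129 /76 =1.70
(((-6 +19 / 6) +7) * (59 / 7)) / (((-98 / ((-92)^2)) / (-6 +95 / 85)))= 259051300 / 17493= 14808.85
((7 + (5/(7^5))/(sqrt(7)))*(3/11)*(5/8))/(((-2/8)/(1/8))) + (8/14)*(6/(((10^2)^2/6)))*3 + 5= 3395377/770000 - 75*sqrt(7)/20706224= 4.41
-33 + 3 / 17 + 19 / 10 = -5257 / 170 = -30.92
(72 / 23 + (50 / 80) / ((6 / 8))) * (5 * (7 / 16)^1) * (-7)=-134015 / 2208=-60.70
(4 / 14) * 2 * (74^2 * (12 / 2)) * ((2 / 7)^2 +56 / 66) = 65887232 / 3773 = 17462.82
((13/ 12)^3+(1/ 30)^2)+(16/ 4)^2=746173/ 43200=17.27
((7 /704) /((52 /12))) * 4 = 0.01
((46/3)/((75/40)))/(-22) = -0.37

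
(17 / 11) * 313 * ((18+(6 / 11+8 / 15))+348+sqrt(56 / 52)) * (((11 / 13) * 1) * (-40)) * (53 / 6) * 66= -136647707072 / 39 - 124085720 * sqrt(182) / 169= -3513692732.91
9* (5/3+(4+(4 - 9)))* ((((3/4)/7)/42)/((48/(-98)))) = -1/32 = -0.03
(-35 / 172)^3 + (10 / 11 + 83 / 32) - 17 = -755947139 / 55972928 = -13.51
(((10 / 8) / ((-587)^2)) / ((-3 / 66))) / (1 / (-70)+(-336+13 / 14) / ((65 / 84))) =25025 / 135779826433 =0.00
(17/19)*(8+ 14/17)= 150/19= 7.89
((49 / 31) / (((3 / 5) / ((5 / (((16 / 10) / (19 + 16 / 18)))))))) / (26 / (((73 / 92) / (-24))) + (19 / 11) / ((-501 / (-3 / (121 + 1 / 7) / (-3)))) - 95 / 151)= -2353281891903250 / 11311680995802477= -0.21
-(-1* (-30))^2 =-900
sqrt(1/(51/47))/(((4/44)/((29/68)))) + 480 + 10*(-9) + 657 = 319*sqrt(2397)/3468 + 1047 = 1051.50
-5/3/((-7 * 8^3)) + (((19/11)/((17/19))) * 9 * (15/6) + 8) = 103419047/2010624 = 51.44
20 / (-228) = -5 / 57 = -0.09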